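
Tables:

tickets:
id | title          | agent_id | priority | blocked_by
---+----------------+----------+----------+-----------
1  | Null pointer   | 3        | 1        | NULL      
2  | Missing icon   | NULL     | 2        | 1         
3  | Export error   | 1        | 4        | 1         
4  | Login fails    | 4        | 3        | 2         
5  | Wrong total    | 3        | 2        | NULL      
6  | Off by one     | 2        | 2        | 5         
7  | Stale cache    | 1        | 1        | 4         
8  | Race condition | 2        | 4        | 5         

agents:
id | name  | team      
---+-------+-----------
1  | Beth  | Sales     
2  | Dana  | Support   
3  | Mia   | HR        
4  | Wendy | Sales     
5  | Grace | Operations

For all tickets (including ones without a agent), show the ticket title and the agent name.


LEFT JOIN keeps every row from tickets (the left table); where agent_id has no match in agents, the agent columns become NULL. Walk through each ticket:
  - ticket 1 (Null pointer): agent_id=3 -> matches Mia
  - ticket 2 (Missing icon): agent_id=NULL, no match -> kept with NULL
  - ticket 3 (Export error): agent_id=1 -> matches Beth
  - ticket 4 (Login fails): agent_id=4 -> matches Wendy
  - ticket 5 (Wrong total): agent_id=3 -> matches Mia
  - ticket 6 (Off by one): agent_id=2 -> matches Dana
  - ticket 7 (Stale cache): agent_id=1 -> matches Beth
  - ticket 8 (Race condition): agent_id=2 -> matches Dana
All 8 rows appear; 1 has NULL agent.

SQL:
SELECT a.title, b.name AS agent
FROM tickets a
LEFT JOIN agents b ON a.agent_id = b.id

Result:
title          | agent
---------------+------
Null pointer   | Mia  
Missing icon   | NULL 
Export error   | Beth 
Login fails    | Wendy
Wrong total    | Mia  
Off by one     | Dana 
Stale cache    | Beth 
Race condition | Dana 


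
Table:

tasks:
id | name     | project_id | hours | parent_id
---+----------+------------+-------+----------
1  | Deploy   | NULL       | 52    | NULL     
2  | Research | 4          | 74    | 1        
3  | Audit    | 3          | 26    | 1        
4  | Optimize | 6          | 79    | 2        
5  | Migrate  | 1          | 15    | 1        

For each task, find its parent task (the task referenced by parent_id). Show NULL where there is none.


This is a self-join: tasks is joined to a second copy of itself, matching each row's parent_id to another row's id. Use LEFT JOIN so rows with parent_id=NULL are kept.
  - task 1 (Deploy): parent_id=NULL -> NULL
  - task 2 (Research): parent_id=1 -> Deploy
  - task 3 (Audit): parent_id=1 -> Deploy
  - task 4 (Optimize): parent_id=2 -> Research
  - task 5 (Migrate): parent_id=1 -> Deploy

SQL:
SELECT a.name AS item, b.name AS parent
FROM tasks a
LEFT JOIN tasks b ON a.parent_id = b.id

Result:
item     | parent  
---------+---------
Deploy   | NULL    
Research | Deploy  
Audit    | Deploy  
Optimize | Research
Migrate  | Deploy  


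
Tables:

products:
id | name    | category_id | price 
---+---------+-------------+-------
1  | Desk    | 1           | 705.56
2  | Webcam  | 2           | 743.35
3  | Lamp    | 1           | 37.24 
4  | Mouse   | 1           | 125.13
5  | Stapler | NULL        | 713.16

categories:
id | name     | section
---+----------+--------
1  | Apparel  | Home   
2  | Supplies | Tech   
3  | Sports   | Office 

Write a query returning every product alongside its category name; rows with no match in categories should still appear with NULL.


LEFT JOIN keeps every row from products (the left table); where category_id has no match in categories, the category columns become NULL. Walk through each product:
  - product 1 (Desk): category_id=1 -> matches Apparel
  - product 2 (Webcam): category_id=2 -> matches Supplies
  - product 3 (Lamp): category_id=1 -> matches Apparel
  - product 4 (Mouse): category_id=1 -> matches Apparel
  - product 5 (Stapler): category_id=NULL, no match -> kept with NULL
All 5 rows appear; 1 has NULL category.

SQL:
SELECT a.name, b.name AS category
FROM products a
LEFT JOIN categories b ON a.category_id = b.id

Result:
name    | category
--------+---------
Desk    | Apparel 
Webcam  | Supplies
Lamp    | Apparel 
Mouse   | Apparel 
Stapler | NULL    


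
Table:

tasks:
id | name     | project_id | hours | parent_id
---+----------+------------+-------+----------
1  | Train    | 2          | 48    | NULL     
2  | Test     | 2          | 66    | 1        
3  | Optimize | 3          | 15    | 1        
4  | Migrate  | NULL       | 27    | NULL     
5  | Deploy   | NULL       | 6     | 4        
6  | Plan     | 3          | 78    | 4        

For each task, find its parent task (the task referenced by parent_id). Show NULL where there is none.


This is a self-join: tasks is joined to a second copy of itself, matching each row's parent_id to another row's id. Use LEFT JOIN so rows with parent_id=NULL are kept.
  - task 1 (Train): parent_id=NULL -> NULL
  - task 2 (Test): parent_id=1 -> Train
  - task 3 (Optimize): parent_id=1 -> Train
  - task 4 (Migrate): parent_id=NULL -> NULL
  - task 5 (Deploy): parent_id=4 -> Migrate
  - task 6 (Plan): parent_id=4 -> Migrate

SQL:
SELECT a.name AS item, b.name AS parent
FROM tasks a
LEFT JOIN tasks b ON a.parent_id = b.id

Result:
item     | parent 
---------+--------
Train    | NULL   
Test     | Train  
Optimize | Train  
Migrate  | NULL   
Deploy   | Migrate
Plan     | Migrate


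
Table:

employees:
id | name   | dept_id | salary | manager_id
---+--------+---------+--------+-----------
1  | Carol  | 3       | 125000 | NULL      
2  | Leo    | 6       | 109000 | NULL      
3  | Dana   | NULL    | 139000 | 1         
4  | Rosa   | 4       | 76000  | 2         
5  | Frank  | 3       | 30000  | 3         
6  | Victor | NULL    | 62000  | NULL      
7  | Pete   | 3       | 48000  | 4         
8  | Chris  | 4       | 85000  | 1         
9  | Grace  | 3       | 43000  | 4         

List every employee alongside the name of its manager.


This is a self-join: employees is joined to a second copy of itself, matching each row's manager_id to another row's id. Use LEFT JOIN so rows with manager_id=NULL are kept.
  - employee 1 (Carol): manager_id=NULL -> NULL
  - employee 2 (Leo): manager_id=NULL -> NULL
  - employee 3 (Dana): manager_id=1 -> Carol
  - employee 4 (Rosa): manager_id=2 -> Leo
  - employee 5 (Frank): manager_id=3 -> Dana
  - employee 6 (Victor): manager_id=NULL -> NULL
  - employee 7 (Pete): manager_id=4 -> Rosa
  - employee 8 (Chris): manager_id=1 -> Carol
  - employee 9 (Grace): manager_id=4 -> Rosa

SQL:
SELECT a.name AS item, b.name AS manager
FROM employees a
LEFT JOIN employees b ON a.manager_id = b.id

Result:
item   | manager
-------+--------
Carol  | NULL   
Leo    | NULL   
Dana   | Carol  
Rosa   | Leo    
Frank  | Dana   
Victor | NULL   
Pete   | Rosa   
Chris  | Carol  
Grace  | Rosa   


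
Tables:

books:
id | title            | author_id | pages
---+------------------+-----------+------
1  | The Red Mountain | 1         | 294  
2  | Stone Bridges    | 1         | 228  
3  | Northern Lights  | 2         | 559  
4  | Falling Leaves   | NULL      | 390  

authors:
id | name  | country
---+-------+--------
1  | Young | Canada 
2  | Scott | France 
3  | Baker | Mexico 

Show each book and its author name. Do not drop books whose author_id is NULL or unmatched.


LEFT JOIN keeps every row from books (the left table); where author_id has no match in authors, the author columns become NULL. Walk through each book:
  - book 1 (The Red Mountain): author_id=1 -> matches Young
  - book 2 (Stone Bridges): author_id=1 -> matches Young
  - book 3 (Northern Lights): author_id=2 -> matches Scott
  - book 4 (Falling Leaves): author_id=NULL, no match -> kept with NULL
All 4 rows appear; 1 has NULL author.

SQL:
SELECT a.title, b.name AS author
FROM books a
LEFT JOIN authors b ON a.author_id = b.id

Result:
title            | author
-----------------+-------
The Red Mountain | Young 
Stone Bridges    | Young 
Northern Lights  | Scott 
Falling Leaves   | NULL  


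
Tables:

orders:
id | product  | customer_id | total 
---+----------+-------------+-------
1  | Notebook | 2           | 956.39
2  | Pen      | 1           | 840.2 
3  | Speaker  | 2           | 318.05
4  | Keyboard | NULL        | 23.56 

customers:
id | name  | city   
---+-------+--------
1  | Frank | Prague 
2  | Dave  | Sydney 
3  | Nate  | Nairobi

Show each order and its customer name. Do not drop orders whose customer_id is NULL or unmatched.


LEFT JOIN keeps every row from orders (the left table); where customer_id has no match in customers, the customer columns become NULL. Walk through each order:
  - order 1 (Notebook): customer_id=2 -> matches Dave
  - order 2 (Pen): customer_id=1 -> matches Frank
  - order 3 (Speaker): customer_id=2 -> matches Dave
  - order 4 (Keyboard): customer_id=NULL, no match -> kept with NULL
All 4 rows appear; 1 has NULL customer.

SQL:
SELECT a.product, b.name AS customer
FROM orders a
LEFT JOIN customers b ON a.customer_id = b.id

Result:
product  | customer
---------+---------
Notebook | Dave    
Pen      | Frank   
Speaker  | Dave    
Keyboard | NULL    


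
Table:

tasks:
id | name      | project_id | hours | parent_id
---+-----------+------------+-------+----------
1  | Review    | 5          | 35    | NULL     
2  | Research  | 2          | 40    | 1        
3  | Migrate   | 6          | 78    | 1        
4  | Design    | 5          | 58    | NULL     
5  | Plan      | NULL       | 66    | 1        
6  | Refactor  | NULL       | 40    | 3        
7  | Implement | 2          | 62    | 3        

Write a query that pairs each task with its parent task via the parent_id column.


This is a self-join: tasks is joined to a second copy of itself, matching each row's parent_id to another row's id. Use LEFT JOIN so rows with parent_id=NULL are kept.
  - task 1 (Review): parent_id=NULL -> NULL
  - task 2 (Research): parent_id=1 -> Review
  - task 3 (Migrate): parent_id=1 -> Review
  - task 4 (Design): parent_id=NULL -> NULL
  - task 5 (Plan): parent_id=1 -> Review
  - task 6 (Refactor): parent_id=3 -> Migrate
  - task 7 (Implement): parent_id=3 -> Migrate

SQL:
SELECT a.name AS item, b.name AS parent
FROM tasks a
LEFT JOIN tasks b ON a.parent_id = b.id

Result:
item      | parent 
----------+--------
Review    | NULL   
Research  | Review 
Migrate   | Review 
Design    | NULL   
Plan      | Review 
Refactor  | Migrate
Implement | Migrate


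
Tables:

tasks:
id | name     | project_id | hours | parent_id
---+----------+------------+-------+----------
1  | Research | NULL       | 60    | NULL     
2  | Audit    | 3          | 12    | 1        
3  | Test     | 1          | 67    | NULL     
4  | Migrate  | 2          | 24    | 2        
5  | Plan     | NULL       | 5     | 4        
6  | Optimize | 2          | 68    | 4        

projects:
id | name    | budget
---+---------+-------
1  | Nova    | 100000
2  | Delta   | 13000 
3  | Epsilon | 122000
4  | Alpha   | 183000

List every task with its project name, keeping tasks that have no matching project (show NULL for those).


LEFT JOIN keeps every row from tasks (the left table); where project_id has no match in projects, the project columns become NULL. Walk through each task:
  - task 1 (Research): project_id=NULL, no match -> kept with NULL
  - task 2 (Audit): project_id=3 -> matches Epsilon
  - task 3 (Test): project_id=1 -> matches Nova
  - task 4 (Migrate): project_id=2 -> matches Delta
  - task 5 (Plan): project_id=NULL, no match -> kept with NULL
  - task 6 (Optimize): project_id=2 -> matches Delta
All 6 rows appear; 2 have NULL project.

SQL:
SELECT a.name, b.name AS project
FROM tasks a
LEFT JOIN projects b ON a.project_id = b.id

Result:
name     | project
---------+--------
Research | NULL   
Audit    | Epsilon
Test     | Nova   
Migrate  | Delta  
Plan     | NULL   
Optimize | Delta  


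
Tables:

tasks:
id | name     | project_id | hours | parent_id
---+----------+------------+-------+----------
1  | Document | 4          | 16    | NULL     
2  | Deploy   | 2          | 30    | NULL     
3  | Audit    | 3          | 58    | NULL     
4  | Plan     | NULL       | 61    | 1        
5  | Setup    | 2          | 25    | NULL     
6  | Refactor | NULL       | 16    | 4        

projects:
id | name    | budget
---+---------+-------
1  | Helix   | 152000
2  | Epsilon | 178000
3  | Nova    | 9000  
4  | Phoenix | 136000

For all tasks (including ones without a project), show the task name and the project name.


LEFT JOIN keeps every row from tasks (the left table); where project_id has no match in projects, the project columns become NULL. Walk through each task:
  - task 1 (Document): project_id=4 -> matches Phoenix
  - task 2 (Deploy): project_id=2 -> matches Epsilon
  - task 3 (Audit): project_id=3 -> matches Nova
  - task 4 (Plan): project_id=NULL, no match -> kept with NULL
  - task 5 (Setup): project_id=2 -> matches Epsilon
  - task 6 (Refactor): project_id=NULL, no match -> kept with NULL
All 6 rows appear; 2 have NULL project.

SQL:
SELECT a.name, b.name AS project
FROM tasks a
LEFT JOIN projects b ON a.project_id = b.id

Result:
name     | project
---------+--------
Document | Phoenix
Deploy   | Epsilon
Audit    | Nova   
Plan     | NULL   
Setup    | Epsilon
Refactor | NULL   


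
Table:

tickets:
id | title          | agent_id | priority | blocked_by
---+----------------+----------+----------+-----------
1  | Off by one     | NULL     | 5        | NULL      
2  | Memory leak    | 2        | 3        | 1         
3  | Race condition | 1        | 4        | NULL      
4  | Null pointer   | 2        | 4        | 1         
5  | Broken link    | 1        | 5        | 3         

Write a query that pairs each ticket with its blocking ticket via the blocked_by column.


This is a self-join: tickets is joined to a second copy of itself, matching each row's blocked_by to another row's id. Use LEFT JOIN so rows with blocked_by=NULL are kept.
  - ticket 1 (Off by one): blocked_by=NULL -> NULL
  - ticket 2 (Memory leak): blocked_by=1 -> Off by one
  - ticket 3 (Race condition): blocked_by=NULL -> NULL
  - ticket 4 (Null pointer): blocked_by=1 -> Off by one
  - ticket 5 (Broken link): blocked_by=3 -> Race condition

SQL:
SELECT a.title AS item, b.title AS blocked_by
FROM tickets a
LEFT JOIN tickets b ON a.blocked_by = b.id

Result:
item           | blocked_by    
---------------+---------------
Off by one     | NULL          
Memory leak    | Off by one    
Race condition | NULL          
Null pointer   | Off by one    
Broken link    | Race condition


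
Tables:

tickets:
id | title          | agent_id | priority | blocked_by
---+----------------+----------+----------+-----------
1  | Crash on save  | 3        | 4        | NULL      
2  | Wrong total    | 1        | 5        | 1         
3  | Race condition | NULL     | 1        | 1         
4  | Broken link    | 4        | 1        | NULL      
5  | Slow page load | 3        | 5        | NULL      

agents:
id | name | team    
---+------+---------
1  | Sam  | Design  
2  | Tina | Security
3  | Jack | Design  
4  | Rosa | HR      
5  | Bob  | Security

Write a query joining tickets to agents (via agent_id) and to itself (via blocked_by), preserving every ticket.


Two LEFT JOINs from the same base table tickets: one to agents via agent_id, one to tickets itself via blocked_by. Both are LEFT so every ticket is preserved.
Match against agents:
  - ticket 1 (Crash on save): agent_id=3 -> matches Jack
  - ticket 2 (Wrong total): agent_id=1 -> matches Sam
  - ticket 3 (Race condition): agent_id=NULL, no match -> kept with NULL
  - ticket 4 (Broken link): agent_id=4 -> matches Rosa
  - ticket 5 (Slow page load): agent_id=3 -> matches Jack
Match against tickets (self):
  - ticket 1 (Crash on save): blocked_by=NULL -> NULL
  - ticket 2 (Wrong total): blocked_by=1 -> Crash on save
  - ticket 3 (Race condition): blocked_by=1 -> Crash on save
  - ticket 4 (Broken link): blocked_by=NULL -> NULL
  - ticket 5 (Slow page load): blocked_by=NULL -> NULL

SQL:
SELECT a.title, b.name AS agent, c.title AS blocked_by
FROM tickets a
LEFT JOIN agents b ON a.agent_id = b.id
LEFT JOIN tickets c ON a.blocked_by = c.id

Result:
title          | agent | blocked_by   
---------------+-------+--------------
Crash on save  | Jack  | NULL         
Wrong total    | Sam   | Crash on save
Race condition | NULL  | Crash on save
Broken link    | Rosa  | NULL         
Slow page load | Jack  | NULL         


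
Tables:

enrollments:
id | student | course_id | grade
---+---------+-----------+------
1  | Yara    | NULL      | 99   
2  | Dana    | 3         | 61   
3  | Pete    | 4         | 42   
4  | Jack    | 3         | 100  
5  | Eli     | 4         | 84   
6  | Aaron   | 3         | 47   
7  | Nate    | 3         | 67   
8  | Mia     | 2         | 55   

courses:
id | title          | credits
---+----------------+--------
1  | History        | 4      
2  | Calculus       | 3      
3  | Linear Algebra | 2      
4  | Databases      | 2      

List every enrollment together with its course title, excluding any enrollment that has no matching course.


INNER JOIN keeps only enrollments rows whose course_id matches an id in courses. Walk through each enrollment:
  - enrollment 1 (Yara): course_id=NULL, no match -> dropped
  - enrollment 2 (Dana): course_id=3 -> matches Linear Algebra
  - enrollment 3 (Pete): course_id=4 -> matches Databases
  - enrollment 4 (Jack): course_id=3 -> matches Linear Algebra
  - enrollment 5 (Eli): course_id=4 -> matches Databases
  - enrollment 6 (Aaron): course_id=3 -> matches Linear Algebra
  - enrollment 7 (Nate): course_id=3 -> matches Linear Algebra
  - enrollment 8 (Mia): course_id=2 -> matches Calculus
So 1 of 8 rows is dropped.

SQL:
SELECT a.student, b.title AS course
FROM enrollments a
INNER JOIN courses b ON a.course_id = b.id

Result:
student | course        
--------+---------------
Dana    | Linear Algebra
Pete    | Databases     
Jack    | Linear Algebra
Eli     | Databases     
Aaron   | Linear Algebra
Nate    | Linear Algebra
Mia     | Calculus      


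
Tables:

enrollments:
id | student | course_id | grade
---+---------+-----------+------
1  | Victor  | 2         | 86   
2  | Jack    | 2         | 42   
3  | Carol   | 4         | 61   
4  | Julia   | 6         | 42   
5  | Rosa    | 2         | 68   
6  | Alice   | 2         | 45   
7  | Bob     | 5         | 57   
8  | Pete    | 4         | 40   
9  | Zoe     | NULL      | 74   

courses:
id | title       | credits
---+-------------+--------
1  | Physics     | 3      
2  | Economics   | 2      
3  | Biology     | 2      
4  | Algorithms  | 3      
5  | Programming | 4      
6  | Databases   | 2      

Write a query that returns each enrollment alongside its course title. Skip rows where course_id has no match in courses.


INNER JOIN keeps only enrollments rows whose course_id matches an id in courses. Walk through each enrollment:
  - enrollment 1 (Victor): course_id=2 -> matches Economics
  - enrollment 2 (Jack): course_id=2 -> matches Economics
  - enrollment 3 (Carol): course_id=4 -> matches Algorithms
  - enrollment 4 (Julia): course_id=6 -> matches Databases
  - enrollment 5 (Rosa): course_id=2 -> matches Economics
  - enrollment 6 (Alice): course_id=2 -> matches Economics
  - enrollment 7 (Bob): course_id=5 -> matches Programming
  - enrollment 8 (Pete): course_id=4 -> matches Algorithms
  - enrollment 9 (Zoe): course_id=NULL, no match -> dropped
So 1 of 9 rows is dropped.

SQL:
SELECT a.student, b.title AS course
FROM enrollments a
INNER JOIN courses b ON a.course_id = b.id

Result:
student | course     
--------+------------
Victor  | Economics  
Jack    | Economics  
Carol   | Algorithms 
Julia   | Databases  
Rosa    | Economics  
Alice   | Economics  
Bob     | Programming
Pete    | Algorithms 


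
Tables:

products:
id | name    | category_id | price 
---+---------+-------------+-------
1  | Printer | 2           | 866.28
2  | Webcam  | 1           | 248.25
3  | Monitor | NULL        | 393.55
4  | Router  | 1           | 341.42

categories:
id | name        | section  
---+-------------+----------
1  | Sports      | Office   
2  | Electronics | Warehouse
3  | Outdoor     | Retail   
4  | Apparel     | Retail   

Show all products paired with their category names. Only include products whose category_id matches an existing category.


INNER JOIN keeps only products rows whose category_id matches an id in categories. Walk through each product:
  - product 1 (Printer): category_id=2 -> matches Electronics
  - product 2 (Webcam): category_id=1 -> matches Sports
  - product 3 (Monitor): category_id=NULL, no match -> dropped
  - product 4 (Router): category_id=1 -> matches Sports
So 1 of 4 rows is dropped.

SQL:
SELECT a.name, b.name AS category
FROM products a
INNER JOIN categories b ON a.category_id = b.id

Result:
name    | category   
--------+------------
Printer | Electronics
Webcam  | Sports     
Router  | Sports     


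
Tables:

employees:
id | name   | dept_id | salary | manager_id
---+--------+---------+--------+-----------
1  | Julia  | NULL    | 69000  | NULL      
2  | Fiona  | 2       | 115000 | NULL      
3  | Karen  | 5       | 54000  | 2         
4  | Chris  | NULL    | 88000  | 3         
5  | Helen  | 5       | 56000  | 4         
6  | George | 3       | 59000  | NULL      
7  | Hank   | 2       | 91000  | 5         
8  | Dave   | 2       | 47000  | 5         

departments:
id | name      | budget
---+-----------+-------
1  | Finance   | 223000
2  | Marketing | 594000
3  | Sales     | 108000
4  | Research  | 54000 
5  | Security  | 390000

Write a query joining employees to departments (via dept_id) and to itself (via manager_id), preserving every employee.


Two LEFT JOINs from the same base table employees: one to departments via dept_id, one to employees itself via manager_id. Both are LEFT so every employee is preserved.
Match against departments:
  - employee 1 (Julia): dept_id=NULL, no match -> kept with NULL
  - employee 2 (Fiona): dept_id=2 -> matches Marketing
  - employee 3 (Karen): dept_id=5 -> matches Security
  - employee 4 (Chris): dept_id=NULL, no match -> kept with NULL
  - employee 5 (Helen): dept_id=5 -> matches Security
  - employee 6 (George): dept_id=3 -> matches Sales
  - employee 7 (Hank): dept_id=2 -> matches Marketing
  - employee 8 (Dave): dept_id=2 -> matches Marketing
Match against employees (self):
  - employee 1 (Julia): manager_id=NULL -> NULL
  - employee 2 (Fiona): manager_id=NULL -> NULL
  - employee 3 (Karen): manager_id=2 -> Fiona
  - employee 4 (Chris): manager_id=3 -> Karen
  - employee 5 (Helen): manager_id=4 -> Chris
  - employee 6 (George): manager_id=NULL -> NULL
  - employee 7 (Hank): manager_id=5 -> Helen
  - employee 8 (Dave): manager_id=5 -> Helen

SQL:
SELECT a.name, b.name AS department, c.name AS manager
FROM employees a
LEFT JOIN departments b ON a.dept_id = b.id
LEFT JOIN employees c ON a.manager_id = c.id

Result:
name   | department | manager
-------+------------+--------
Julia  | NULL       | NULL   
Fiona  | Marketing  | NULL   
Karen  | Security   | Fiona  
Chris  | NULL       | Karen  
Helen  | Security   | Chris  
George | Sales      | NULL   
Hank   | Marketing  | Helen  
Dave   | Marketing  | Helen  


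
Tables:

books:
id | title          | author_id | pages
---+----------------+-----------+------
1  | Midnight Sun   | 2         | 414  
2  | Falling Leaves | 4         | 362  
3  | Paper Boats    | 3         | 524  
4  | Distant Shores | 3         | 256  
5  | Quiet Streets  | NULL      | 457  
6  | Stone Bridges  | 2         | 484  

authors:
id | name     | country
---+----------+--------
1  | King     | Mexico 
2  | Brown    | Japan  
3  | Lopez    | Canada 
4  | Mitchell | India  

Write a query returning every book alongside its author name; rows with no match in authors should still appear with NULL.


LEFT JOIN keeps every row from books (the left table); where author_id has no match in authors, the author columns become NULL. Walk through each book:
  - book 1 (Midnight Sun): author_id=2 -> matches Brown
  - book 2 (Falling Leaves): author_id=4 -> matches Mitchell
  - book 3 (Paper Boats): author_id=3 -> matches Lopez
  - book 4 (Distant Shores): author_id=3 -> matches Lopez
  - book 5 (Quiet Streets): author_id=NULL, no match -> kept with NULL
  - book 6 (Stone Bridges): author_id=2 -> matches Brown
All 6 rows appear; 1 has NULL author.

SQL:
SELECT a.title, b.name AS author
FROM books a
LEFT JOIN authors b ON a.author_id = b.id

Result:
title          | author  
---------------+---------
Midnight Sun   | Brown   
Falling Leaves | Mitchell
Paper Boats    | Lopez   
Distant Shores | Lopez   
Quiet Streets  | NULL    
Stone Bridges  | Brown   


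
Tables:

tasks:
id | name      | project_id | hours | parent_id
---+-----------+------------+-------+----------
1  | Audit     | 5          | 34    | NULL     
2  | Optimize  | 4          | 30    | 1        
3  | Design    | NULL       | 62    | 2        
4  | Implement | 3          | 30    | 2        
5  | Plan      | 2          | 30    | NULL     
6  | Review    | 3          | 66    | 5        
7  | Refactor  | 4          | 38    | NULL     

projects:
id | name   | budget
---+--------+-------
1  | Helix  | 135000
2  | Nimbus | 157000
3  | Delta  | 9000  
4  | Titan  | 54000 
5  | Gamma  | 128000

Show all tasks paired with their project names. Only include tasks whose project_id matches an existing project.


INNER JOIN keeps only tasks rows whose project_id matches an id in projects. Walk through each task:
  - task 1 (Audit): project_id=5 -> matches Gamma
  - task 2 (Optimize): project_id=4 -> matches Titan
  - task 3 (Design): project_id=NULL, no match -> dropped
  - task 4 (Implement): project_id=3 -> matches Delta
  - task 5 (Plan): project_id=2 -> matches Nimbus
  - task 6 (Review): project_id=3 -> matches Delta
  - task 7 (Refactor): project_id=4 -> matches Titan
So 1 of 7 rows is dropped.

SQL:
SELECT a.name, b.name AS project
FROM tasks a
INNER JOIN projects b ON a.project_id = b.id

Result:
name      | project
----------+--------
Audit     | Gamma  
Optimize  | Titan  
Implement | Delta  
Plan      | Nimbus 
Review    | Delta  
Refactor  | Titan  


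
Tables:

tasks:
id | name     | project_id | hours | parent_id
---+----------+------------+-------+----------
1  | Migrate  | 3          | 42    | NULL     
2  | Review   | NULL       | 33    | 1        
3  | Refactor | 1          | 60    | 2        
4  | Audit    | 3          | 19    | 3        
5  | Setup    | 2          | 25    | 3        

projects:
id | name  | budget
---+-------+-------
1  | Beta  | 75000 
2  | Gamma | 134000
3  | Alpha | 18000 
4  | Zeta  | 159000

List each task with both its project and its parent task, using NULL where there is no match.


Two LEFT JOINs from the same base table tasks: one to projects via project_id, one to tasks itself via parent_id. Both are LEFT so every task is preserved.
Match against projects:
  - task 1 (Migrate): project_id=3 -> matches Alpha
  - task 2 (Review): project_id=NULL, no match -> kept with NULL
  - task 3 (Refactor): project_id=1 -> matches Beta
  - task 4 (Audit): project_id=3 -> matches Alpha
  - task 5 (Setup): project_id=2 -> matches Gamma
Match against tasks (self):
  - task 1 (Migrate): parent_id=NULL -> NULL
  - task 2 (Review): parent_id=1 -> Migrate
  - task 3 (Refactor): parent_id=2 -> Review
  - task 4 (Audit): parent_id=3 -> Refactor
  - task 5 (Setup): parent_id=3 -> Refactor

SQL:
SELECT a.name, b.name AS project, c.name AS parent
FROM tasks a
LEFT JOIN projects b ON a.project_id = b.id
LEFT JOIN tasks c ON a.parent_id = c.id

Result:
name     | project | parent  
---------+---------+---------
Migrate  | Alpha   | NULL    
Review   | NULL    | Migrate 
Refactor | Beta    | Review  
Audit    | Alpha   | Refactor
Setup    | Gamma   | Refactor


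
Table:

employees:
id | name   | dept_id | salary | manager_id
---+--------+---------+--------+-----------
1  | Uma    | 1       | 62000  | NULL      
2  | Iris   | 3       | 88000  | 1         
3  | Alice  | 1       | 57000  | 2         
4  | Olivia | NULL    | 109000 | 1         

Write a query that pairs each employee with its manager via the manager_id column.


This is a self-join: employees is joined to a second copy of itself, matching each row's manager_id to another row's id. Use LEFT JOIN so rows with manager_id=NULL are kept.
  - employee 1 (Uma): manager_id=NULL -> NULL
  - employee 2 (Iris): manager_id=1 -> Uma
  - employee 3 (Alice): manager_id=2 -> Iris
  - employee 4 (Olivia): manager_id=1 -> Uma

SQL:
SELECT a.name AS item, b.name AS manager
FROM employees a
LEFT JOIN employees b ON a.manager_id = b.id

Result:
item   | manager
-------+--------
Uma    | NULL   
Iris   | Uma    
Alice  | Iris   
Olivia | Uma    


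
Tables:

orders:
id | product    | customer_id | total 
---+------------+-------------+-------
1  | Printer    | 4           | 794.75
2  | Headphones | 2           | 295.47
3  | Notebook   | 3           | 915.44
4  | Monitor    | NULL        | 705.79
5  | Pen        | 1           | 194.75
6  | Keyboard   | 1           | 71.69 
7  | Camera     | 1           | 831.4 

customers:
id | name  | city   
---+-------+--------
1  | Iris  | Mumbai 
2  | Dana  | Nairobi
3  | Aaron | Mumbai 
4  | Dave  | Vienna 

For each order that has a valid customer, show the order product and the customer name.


INNER JOIN keeps only orders rows whose customer_id matches an id in customers. Walk through each order:
  - order 1 (Printer): customer_id=4 -> matches Dave
  - order 2 (Headphones): customer_id=2 -> matches Dana
  - order 3 (Notebook): customer_id=3 -> matches Aaron
  - order 4 (Monitor): customer_id=NULL, no match -> dropped
  - order 5 (Pen): customer_id=1 -> matches Iris
  - order 6 (Keyboard): customer_id=1 -> matches Iris
  - order 7 (Camera): customer_id=1 -> matches Iris
So 1 of 7 rows is dropped.

SQL:
SELECT a.product, b.name AS customer
FROM orders a
INNER JOIN customers b ON a.customer_id = b.id

Result:
product    | customer
-----------+---------
Printer    | Dave    
Headphones | Dana    
Notebook   | Aaron   
Pen        | Iris    
Keyboard   | Iris    
Camera     | Iris    


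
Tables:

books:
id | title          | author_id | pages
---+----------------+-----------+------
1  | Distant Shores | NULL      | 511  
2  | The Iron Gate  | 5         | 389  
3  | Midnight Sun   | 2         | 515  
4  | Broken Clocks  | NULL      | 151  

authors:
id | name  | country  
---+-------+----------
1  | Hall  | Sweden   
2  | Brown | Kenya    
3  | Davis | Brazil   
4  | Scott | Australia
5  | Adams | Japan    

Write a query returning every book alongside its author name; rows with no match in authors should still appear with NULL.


LEFT JOIN keeps every row from books (the left table); where author_id has no match in authors, the author columns become NULL. Walk through each book:
  - book 1 (Distant Shores): author_id=NULL, no match -> kept with NULL
  - book 2 (The Iron Gate): author_id=5 -> matches Adams
  - book 3 (Midnight Sun): author_id=2 -> matches Brown
  - book 4 (Broken Clocks): author_id=NULL, no match -> kept with NULL
All 4 rows appear; 2 have NULL author.

SQL:
SELECT a.title, b.name AS author
FROM books a
LEFT JOIN authors b ON a.author_id = b.id

Result:
title          | author
---------------+-------
Distant Shores | NULL  
The Iron Gate  | Adams 
Midnight Sun   | Brown 
Broken Clocks  | NULL  


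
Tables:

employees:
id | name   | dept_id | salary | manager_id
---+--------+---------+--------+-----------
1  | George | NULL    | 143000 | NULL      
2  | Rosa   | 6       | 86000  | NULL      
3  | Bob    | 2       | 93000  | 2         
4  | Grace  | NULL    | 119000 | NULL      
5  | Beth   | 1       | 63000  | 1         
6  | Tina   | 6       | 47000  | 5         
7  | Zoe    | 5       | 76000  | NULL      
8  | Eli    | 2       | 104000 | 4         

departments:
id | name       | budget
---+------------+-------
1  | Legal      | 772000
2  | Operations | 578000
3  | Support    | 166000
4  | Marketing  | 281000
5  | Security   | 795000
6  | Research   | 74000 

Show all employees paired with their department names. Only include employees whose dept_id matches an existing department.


INNER JOIN keeps only employees rows whose dept_id matches an id in departments. Walk through each employee:
  - employee 1 (George): dept_id=NULL, no match -> dropped
  - employee 2 (Rosa): dept_id=6 -> matches Research
  - employee 3 (Bob): dept_id=2 -> matches Operations
  - employee 4 (Grace): dept_id=NULL, no match -> dropped
  - employee 5 (Beth): dept_id=1 -> matches Legal
  - employee 6 (Tina): dept_id=6 -> matches Research
  - employee 7 (Zoe): dept_id=5 -> matches Security
  - employee 8 (Eli): dept_id=2 -> matches Operations
So 2 of 8 rows are dropped.

SQL:
SELECT a.name, b.name AS department
FROM employees a
INNER JOIN departments b ON a.dept_id = b.id

Result:
name | department
-----+-----------
Rosa | Research  
Bob  | Operations
Beth | Legal     
Tina | Research  
Zoe  | Security  
Eli  | Operations


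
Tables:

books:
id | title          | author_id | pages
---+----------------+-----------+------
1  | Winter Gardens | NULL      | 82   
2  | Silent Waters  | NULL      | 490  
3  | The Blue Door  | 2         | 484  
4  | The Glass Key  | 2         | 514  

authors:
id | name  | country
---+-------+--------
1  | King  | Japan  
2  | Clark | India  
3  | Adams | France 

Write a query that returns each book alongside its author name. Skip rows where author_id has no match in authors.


INNER JOIN keeps only books rows whose author_id matches an id in authors. Walk through each book:
  - book 1 (Winter Gardens): author_id=NULL, no match -> dropped
  - book 2 (Silent Waters): author_id=NULL, no match -> dropped
  - book 3 (The Blue Door): author_id=2 -> matches Clark
  - book 4 (The Glass Key): author_id=2 -> matches Clark
So 2 of 4 rows are dropped.

SQL:
SELECT a.title, b.name AS author
FROM books a
INNER JOIN authors b ON a.author_id = b.id

Result:
title         | author
--------------+-------
The Blue Door | Clark 
The Glass Key | Clark 


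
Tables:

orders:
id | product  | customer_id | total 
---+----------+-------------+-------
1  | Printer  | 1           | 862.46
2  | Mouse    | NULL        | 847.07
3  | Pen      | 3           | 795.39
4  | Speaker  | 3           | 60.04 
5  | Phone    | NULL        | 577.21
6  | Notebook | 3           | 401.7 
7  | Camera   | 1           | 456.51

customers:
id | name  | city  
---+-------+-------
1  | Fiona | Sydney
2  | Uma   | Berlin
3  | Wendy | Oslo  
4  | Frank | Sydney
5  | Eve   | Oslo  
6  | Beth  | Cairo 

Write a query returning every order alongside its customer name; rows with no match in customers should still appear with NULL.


LEFT JOIN keeps every row from orders (the left table); where customer_id has no match in customers, the customer columns become NULL. Walk through each order:
  - order 1 (Printer): customer_id=1 -> matches Fiona
  - order 2 (Mouse): customer_id=NULL, no match -> kept with NULL
  - order 3 (Pen): customer_id=3 -> matches Wendy
  - order 4 (Speaker): customer_id=3 -> matches Wendy
  - order 5 (Phone): customer_id=NULL, no match -> kept with NULL
  - order 6 (Notebook): customer_id=3 -> matches Wendy
  - order 7 (Camera): customer_id=1 -> matches Fiona
All 7 rows appear; 2 have NULL customer.

SQL:
SELECT a.product, b.name AS customer
FROM orders a
LEFT JOIN customers b ON a.customer_id = b.id

Result:
product  | customer
---------+---------
Printer  | Fiona   
Mouse    | NULL    
Pen      | Wendy   
Speaker  | Wendy   
Phone    | NULL    
Notebook | Wendy   
Camera   | Fiona   


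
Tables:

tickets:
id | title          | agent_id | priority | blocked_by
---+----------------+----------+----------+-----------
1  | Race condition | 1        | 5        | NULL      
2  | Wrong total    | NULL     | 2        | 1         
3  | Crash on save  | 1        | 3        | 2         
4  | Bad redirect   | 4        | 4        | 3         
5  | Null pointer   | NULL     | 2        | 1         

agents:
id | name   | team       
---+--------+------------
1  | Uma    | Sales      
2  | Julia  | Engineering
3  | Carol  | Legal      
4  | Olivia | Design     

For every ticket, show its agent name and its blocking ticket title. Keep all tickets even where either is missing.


Two LEFT JOINs from the same base table tickets: one to agents via agent_id, one to tickets itself via blocked_by. Both are LEFT so every ticket is preserved.
Match against agents:
  - ticket 1 (Race condition): agent_id=1 -> matches Uma
  - ticket 2 (Wrong total): agent_id=NULL, no match -> kept with NULL
  - ticket 3 (Crash on save): agent_id=1 -> matches Uma
  - ticket 4 (Bad redirect): agent_id=4 -> matches Olivia
  - ticket 5 (Null pointer): agent_id=NULL, no match -> kept with NULL
Match against tickets (self):
  - ticket 1 (Race condition): blocked_by=NULL -> NULL
  - ticket 2 (Wrong total): blocked_by=1 -> Race condition
  - ticket 3 (Crash on save): blocked_by=2 -> Wrong total
  - ticket 4 (Bad redirect): blocked_by=3 -> Crash on save
  - ticket 5 (Null pointer): blocked_by=1 -> Race condition

SQL:
SELECT a.title, b.name AS agent, c.title AS blocked_by
FROM tickets a
LEFT JOIN agents b ON a.agent_id = b.id
LEFT JOIN tickets c ON a.blocked_by = c.id

Result:
title          | agent  | blocked_by    
---------------+--------+---------------
Race condition | Uma    | NULL          
Wrong total    | NULL   | Race condition
Crash on save  | Uma    | Wrong total   
Bad redirect   | Olivia | Crash on save 
Null pointer   | NULL   | Race condition


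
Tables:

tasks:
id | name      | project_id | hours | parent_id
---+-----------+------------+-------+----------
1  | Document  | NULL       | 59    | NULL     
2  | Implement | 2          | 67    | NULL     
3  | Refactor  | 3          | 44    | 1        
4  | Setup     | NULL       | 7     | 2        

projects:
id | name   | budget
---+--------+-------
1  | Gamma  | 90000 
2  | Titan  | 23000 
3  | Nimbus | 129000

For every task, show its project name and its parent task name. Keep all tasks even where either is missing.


Two LEFT JOINs from the same base table tasks: one to projects via project_id, one to tasks itself via parent_id. Both are LEFT so every task is preserved.
Match against projects:
  - task 1 (Document): project_id=NULL, no match -> kept with NULL
  - task 2 (Implement): project_id=2 -> matches Titan
  - task 3 (Refactor): project_id=3 -> matches Nimbus
  - task 4 (Setup): project_id=NULL, no match -> kept with NULL
Match against tasks (self):
  - task 1 (Document): parent_id=NULL -> NULL
  - task 2 (Implement): parent_id=NULL -> NULL
  - task 3 (Refactor): parent_id=1 -> Document
  - task 4 (Setup): parent_id=2 -> Implement

SQL:
SELECT a.name, b.name AS project, c.name AS parent
FROM tasks a
LEFT JOIN projects b ON a.project_id = b.id
LEFT JOIN tasks c ON a.parent_id = c.id

Result:
name      | project | parent   
----------+---------+----------
Document  | NULL    | NULL     
Implement | Titan   | NULL     
Refactor  | Nimbus  | Document 
Setup     | NULL    | Implement


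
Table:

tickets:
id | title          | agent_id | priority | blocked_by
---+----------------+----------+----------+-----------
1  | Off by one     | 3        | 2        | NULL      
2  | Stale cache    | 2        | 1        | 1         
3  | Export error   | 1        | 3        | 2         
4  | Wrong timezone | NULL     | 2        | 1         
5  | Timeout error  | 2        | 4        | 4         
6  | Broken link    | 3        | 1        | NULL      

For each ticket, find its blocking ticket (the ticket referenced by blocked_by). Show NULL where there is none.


This is a self-join: tickets is joined to a second copy of itself, matching each row's blocked_by to another row's id. Use LEFT JOIN so rows with blocked_by=NULL are kept.
  - ticket 1 (Off by one): blocked_by=NULL -> NULL
  - ticket 2 (Stale cache): blocked_by=1 -> Off by one
  - ticket 3 (Export error): blocked_by=2 -> Stale cache
  - ticket 4 (Wrong timezone): blocked_by=1 -> Off by one
  - ticket 5 (Timeout error): blocked_by=4 -> Wrong timezone
  - ticket 6 (Broken link): blocked_by=NULL -> NULL

SQL:
SELECT a.title AS item, b.title AS blocked_by
FROM tickets a
LEFT JOIN tickets b ON a.blocked_by = b.id

Result:
item           | blocked_by    
---------------+---------------
Off by one     | NULL          
Stale cache    | Off by one    
Export error   | Stale cache   
Wrong timezone | Off by one    
Timeout error  | Wrong timezone
Broken link    | NULL          
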